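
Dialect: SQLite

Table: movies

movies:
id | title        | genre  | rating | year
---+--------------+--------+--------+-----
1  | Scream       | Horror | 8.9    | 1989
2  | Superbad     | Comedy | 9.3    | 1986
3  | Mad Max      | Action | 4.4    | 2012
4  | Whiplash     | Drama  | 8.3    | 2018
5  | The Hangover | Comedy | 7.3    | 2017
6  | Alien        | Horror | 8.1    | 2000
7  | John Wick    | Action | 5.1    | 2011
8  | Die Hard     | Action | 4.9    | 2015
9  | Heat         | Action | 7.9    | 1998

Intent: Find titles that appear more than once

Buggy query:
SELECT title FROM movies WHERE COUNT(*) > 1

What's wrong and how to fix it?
Bug: COUNT(*) is an aggregate and cannot be used in WHERE

Fix: Group first, then use HAVING for the count condition

Corrected query:
SELECT title FROM movies GROUP BY title HAVING COUNT(*) > 1

Result:
(no rows)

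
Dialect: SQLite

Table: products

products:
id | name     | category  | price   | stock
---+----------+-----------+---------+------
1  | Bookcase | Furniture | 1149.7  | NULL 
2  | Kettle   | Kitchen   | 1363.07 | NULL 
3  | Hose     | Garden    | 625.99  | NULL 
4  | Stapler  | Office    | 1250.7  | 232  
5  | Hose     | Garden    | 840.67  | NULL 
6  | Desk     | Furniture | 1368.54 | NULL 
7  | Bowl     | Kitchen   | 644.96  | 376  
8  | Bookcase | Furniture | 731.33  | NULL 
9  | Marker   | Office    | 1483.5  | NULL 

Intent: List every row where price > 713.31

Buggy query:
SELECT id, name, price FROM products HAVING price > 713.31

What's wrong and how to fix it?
Bug: HAVING filters the output of aggregation, but this query has no GROUP BY and no aggregate functions, so SQLite rejects it (HAVING clause on a non-aggregate query); the condition here is per row

Fix: Use WHERE for row-level filtering

Corrected query:
SELECT id, name, price FROM products WHERE price > 713.31

Result:
id | name     | price  
---+----------+--------
1  | Bookcase | 1149.7 
2  | Kettle   | 1363.07
4  | Stapler  | 1250.7 
5  | Hose     | 840.67 
6  | Desk     | 1368.54
8  | Bookcase | 731.33 
9  | Marker   | 1483.5 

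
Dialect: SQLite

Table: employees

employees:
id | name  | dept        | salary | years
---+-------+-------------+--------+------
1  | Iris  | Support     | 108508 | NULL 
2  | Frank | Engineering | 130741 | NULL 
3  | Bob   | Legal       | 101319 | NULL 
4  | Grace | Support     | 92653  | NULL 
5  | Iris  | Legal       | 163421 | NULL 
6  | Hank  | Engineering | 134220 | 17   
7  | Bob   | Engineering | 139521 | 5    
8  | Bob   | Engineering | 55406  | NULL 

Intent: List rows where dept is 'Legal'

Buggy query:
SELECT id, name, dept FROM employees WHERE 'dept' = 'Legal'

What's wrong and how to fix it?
Bug: Single quotes denote string literals in SQL; the column name is being compared as a constant string

Fix: Remove the quotes around the column name (or use double quotes for an identifier)

Corrected query:
SELECT id, name, dept FROM employees WHERE dept = 'Legal'

Result:
id | name | dept 
---+------+------
3  | Bob  | Legal
5  | Iris | Legal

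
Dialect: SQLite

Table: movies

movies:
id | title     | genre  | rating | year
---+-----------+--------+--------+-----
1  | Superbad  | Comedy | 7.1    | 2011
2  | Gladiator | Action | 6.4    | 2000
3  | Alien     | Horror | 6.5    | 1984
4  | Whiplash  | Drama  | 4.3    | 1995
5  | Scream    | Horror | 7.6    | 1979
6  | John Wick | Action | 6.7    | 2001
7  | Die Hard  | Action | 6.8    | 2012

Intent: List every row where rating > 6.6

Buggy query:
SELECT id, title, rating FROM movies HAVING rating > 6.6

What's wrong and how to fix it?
Bug: HAVING filters the output of aggregation, but this query has no GROUP BY and no aggregate functions, so SQLite rejects it (HAVING clause on a non-aggregate query); the condition here is per row

Fix: Replace HAVING with WHERE since the condition applies to individual rows

Corrected query:
SELECT id, title, rating FROM movies WHERE rating > 6.6

Result:
id | title     | rating
---+-----------+-------
1  | Superbad  | 7.1   
5  | Scream    | 7.6   
6  | John Wick | 6.7   
7  | Die Hard  | 6.8   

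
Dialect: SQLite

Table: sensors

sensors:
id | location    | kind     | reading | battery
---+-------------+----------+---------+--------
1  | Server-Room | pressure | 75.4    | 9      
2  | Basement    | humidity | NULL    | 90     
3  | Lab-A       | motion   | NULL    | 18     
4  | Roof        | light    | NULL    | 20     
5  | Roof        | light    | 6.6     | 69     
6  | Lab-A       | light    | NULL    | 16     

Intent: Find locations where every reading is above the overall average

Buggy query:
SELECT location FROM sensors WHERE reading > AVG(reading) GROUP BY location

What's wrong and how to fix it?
Bug: AVG() is an aggregate; it can't sit directly in WHERE

Fix: Use a subquery for AVG and a HAVING MIN(...) filter so the condition holds for every row in the group

Corrected query:
SELECT location FROM sensors GROUP BY location HAVING MIN(reading) > (SELECT AVG(reading) FROM sensors)

Result:
location   
-----------
Server-Room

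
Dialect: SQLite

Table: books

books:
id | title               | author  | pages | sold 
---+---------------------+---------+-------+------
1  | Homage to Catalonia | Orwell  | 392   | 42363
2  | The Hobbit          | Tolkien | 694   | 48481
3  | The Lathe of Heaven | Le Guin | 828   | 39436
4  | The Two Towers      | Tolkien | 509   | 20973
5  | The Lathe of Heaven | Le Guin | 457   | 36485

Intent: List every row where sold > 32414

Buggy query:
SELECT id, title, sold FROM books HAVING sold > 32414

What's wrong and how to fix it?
Bug: This is a non-aggregate query (no GROUP BY, no aggregates), so in SQLite the HAVING clause is invalid here; a row-level condition belongs in WHERE

Fix: Replace HAVING with WHERE since the condition applies to individual rows

Corrected query:
SELECT id, title, sold FROM books WHERE sold > 32414

Result:
id | title               | sold 
---+---------------------+------
1  | Homage to Catalonia | 42363
2  | The Hobbit          | 48481
3  | The Lathe of Heaven | 39436
5  | The Lathe of Heaven | 36485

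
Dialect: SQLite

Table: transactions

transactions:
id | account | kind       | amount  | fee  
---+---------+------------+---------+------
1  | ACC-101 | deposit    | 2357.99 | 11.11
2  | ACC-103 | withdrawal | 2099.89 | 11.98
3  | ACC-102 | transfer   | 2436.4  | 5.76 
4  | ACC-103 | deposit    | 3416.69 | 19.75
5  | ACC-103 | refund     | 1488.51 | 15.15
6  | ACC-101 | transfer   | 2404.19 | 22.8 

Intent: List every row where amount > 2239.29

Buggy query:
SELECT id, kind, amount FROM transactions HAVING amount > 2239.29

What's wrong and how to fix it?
Bug: This is a non-aggregate query (no GROUP BY, no aggregates), so in SQLite the HAVING clause is invalid here; a row-level condition belongs in WHERE

Fix: Use WHERE for row-level filtering

Corrected query:
SELECT id, kind, amount FROM transactions WHERE amount > 2239.29

Result:
id | kind     | amount 
---+----------+--------
1  | deposit  | 2357.99
3  | transfer | 2436.4 
4  | deposit  | 3416.69
6  | transfer | 2404.19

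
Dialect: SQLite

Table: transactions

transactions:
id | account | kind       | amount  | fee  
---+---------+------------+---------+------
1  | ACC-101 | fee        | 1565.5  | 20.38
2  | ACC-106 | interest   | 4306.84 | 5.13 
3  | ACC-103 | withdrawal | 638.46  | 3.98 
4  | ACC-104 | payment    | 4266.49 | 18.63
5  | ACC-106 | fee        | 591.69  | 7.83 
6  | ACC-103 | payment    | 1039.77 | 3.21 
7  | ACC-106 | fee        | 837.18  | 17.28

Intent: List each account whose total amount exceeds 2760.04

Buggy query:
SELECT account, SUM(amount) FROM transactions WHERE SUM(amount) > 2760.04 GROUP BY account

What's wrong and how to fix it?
Bug: SUM(amount) is an aggregate, but WHERE filters rows before aggregation

Fix: Use HAVING (which filters groups after aggregation) instead of WHERE

Corrected query:
SELECT account, SUM(amount) FROM transactions GROUP BY account HAVING SUM(amount) > 2760.04

Result:
account | SUM(amount)
--------+------------
ACC-104 | 4266.49    
ACC-106 | 5735.71    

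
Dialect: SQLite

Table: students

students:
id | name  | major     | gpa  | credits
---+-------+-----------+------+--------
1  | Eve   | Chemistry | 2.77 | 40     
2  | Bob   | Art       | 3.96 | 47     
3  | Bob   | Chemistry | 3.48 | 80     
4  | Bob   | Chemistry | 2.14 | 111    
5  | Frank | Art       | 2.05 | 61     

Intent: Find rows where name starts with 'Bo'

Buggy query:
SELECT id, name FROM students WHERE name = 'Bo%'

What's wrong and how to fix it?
Bug: Wildcards only work with LIKE; '=' treats '%' as a literal character

Fix: Replace '=' with LIKE so 'Bo%' is treated as a pattern

Corrected query:
SELECT id, name FROM students WHERE name LIKE 'Bo%'

Result:
id | name
---+-----
2  | Bob 
3  | Bob 
4  | Bob 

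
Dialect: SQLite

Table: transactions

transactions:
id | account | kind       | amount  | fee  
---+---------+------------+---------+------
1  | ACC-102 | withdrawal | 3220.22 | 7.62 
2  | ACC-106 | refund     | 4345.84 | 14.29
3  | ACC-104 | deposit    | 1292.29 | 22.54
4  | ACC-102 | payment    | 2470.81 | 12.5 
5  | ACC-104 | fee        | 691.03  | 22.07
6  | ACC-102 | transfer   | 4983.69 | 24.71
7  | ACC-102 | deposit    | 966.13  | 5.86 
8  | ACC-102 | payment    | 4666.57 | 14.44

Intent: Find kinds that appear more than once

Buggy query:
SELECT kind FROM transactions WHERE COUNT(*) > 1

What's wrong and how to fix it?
Bug: COUNT(*) is an aggregate and cannot be used in WHERE

Fix: GROUP BY kind, then filter groups with HAVING COUNT(*) > 1

Corrected query:
SELECT kind FROM transactions GROUP BY kind HAVING COUNT(*) > 1

Result:
kind   
-------
deposit
payment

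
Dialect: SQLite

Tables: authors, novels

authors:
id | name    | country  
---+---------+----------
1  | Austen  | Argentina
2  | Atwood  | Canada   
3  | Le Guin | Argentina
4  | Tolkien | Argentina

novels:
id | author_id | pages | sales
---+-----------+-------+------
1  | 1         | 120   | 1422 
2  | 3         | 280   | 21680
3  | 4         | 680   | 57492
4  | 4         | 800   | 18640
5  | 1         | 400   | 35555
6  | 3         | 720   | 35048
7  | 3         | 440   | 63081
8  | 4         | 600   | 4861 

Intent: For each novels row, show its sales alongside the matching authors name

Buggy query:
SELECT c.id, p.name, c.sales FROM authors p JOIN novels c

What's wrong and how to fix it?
Bug: Missing join condition: each novels row is matched to all authors rows instead of just its own

Fix: Add ON c.author_id = p.id to the JOIN

Corrected query:
SELECT c.id, p.name, c.sales FROM authors p JOIN novels c ON c.author_id = p.id

Result:
id | name    | sales
---+---------+------
1  | Austen  | 1422 
2  | Le Guin | 21680
3  | Tolkien | 57492
4  | Tolkien | 18640
5  | Austen  | 35555
6  | Le Guin | 35048
7  | Le Guin | 63081
8  | Tolkien | 4861 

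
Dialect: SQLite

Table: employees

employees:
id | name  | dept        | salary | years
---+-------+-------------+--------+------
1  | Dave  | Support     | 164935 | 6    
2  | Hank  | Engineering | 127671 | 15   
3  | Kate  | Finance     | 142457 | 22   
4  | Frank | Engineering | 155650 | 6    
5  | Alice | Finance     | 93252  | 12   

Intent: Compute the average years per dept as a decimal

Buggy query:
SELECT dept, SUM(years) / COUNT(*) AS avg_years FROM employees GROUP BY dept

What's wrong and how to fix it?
Bug: SUM(years) and COUNT(*) are both integers; the division truncates the fractional part

Fix: Cast one side to REAL so the division keeps the fractional part

Corrected query:
SELECT dept, SUM(years) * 1.0 / COUNT(*) AS avg_years FROM employees GROUP BY dept

Result:
dept        | avg_years
------------+----------
Engineering | 10.5     
Finance     | 17       
Support     | 6        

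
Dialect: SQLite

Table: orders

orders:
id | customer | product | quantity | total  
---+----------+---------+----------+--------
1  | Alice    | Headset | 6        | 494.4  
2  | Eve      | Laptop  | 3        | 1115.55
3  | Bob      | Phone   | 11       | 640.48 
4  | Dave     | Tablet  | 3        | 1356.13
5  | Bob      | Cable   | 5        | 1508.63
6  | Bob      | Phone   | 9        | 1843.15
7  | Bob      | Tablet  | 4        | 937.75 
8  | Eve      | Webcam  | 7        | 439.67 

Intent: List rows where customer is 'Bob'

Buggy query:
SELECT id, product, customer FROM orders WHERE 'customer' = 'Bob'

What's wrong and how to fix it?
Bug: 'customer' in single quotes is a string literal, not the column; the comparison is literal-vs-literal and never true

Fix: Remove the quotes around the column name (or use double quotes for an identifier)

Corrected query:
SELECT id, product, customer FROM orders WHERE customer = 'Bob'

Result:
id | product | customer
---+---------+---------
3  | Phone   | Bob     
5  | Cable   | Bob     
6  | Phone   | Bob     
7  | Tablet  | Bob     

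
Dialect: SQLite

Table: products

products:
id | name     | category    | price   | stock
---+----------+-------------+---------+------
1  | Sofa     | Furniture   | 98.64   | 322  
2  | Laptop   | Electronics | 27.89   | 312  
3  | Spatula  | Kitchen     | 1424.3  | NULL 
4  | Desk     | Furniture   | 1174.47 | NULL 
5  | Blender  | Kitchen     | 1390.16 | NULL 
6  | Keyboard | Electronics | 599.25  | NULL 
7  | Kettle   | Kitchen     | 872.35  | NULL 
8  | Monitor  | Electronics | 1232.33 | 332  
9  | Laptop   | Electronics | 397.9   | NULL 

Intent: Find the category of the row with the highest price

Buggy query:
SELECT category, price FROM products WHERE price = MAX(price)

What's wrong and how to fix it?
Bug: MAX(price) is an aggregate and cannot be used directly in WHERE

Fix: Wrap MAX in a scalar subquery so WHERE compares against a single value

Corrected query:
SELECT category, price FROM products WHERE price = (SELECT MAX(price) FROM products)

Result:
category | price 
---------+-------
Kitchen  | 1424.3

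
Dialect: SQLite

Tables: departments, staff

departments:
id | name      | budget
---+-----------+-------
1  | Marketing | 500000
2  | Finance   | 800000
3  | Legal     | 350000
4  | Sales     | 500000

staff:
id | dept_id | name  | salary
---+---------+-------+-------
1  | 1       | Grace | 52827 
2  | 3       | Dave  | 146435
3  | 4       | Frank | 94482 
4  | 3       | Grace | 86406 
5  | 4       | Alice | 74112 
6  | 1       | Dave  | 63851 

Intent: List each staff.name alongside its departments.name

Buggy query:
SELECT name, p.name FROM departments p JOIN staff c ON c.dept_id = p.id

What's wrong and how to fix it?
Bug: 'name' exists in both joined tables, so the database can't tell which one is meant

Fix: Qualify the column with its table alias (c.name)

Corrected query:
SELECT c.name, p.name FROM departments p JOIN staff c ON c.dept_id = p.id

Result:
name  | name     
------+----------
Grace | Marketing
Dave  | Legal    
Frank | Sales    
Grace | Legal    
Alice | Sales    
Dave  | Marketing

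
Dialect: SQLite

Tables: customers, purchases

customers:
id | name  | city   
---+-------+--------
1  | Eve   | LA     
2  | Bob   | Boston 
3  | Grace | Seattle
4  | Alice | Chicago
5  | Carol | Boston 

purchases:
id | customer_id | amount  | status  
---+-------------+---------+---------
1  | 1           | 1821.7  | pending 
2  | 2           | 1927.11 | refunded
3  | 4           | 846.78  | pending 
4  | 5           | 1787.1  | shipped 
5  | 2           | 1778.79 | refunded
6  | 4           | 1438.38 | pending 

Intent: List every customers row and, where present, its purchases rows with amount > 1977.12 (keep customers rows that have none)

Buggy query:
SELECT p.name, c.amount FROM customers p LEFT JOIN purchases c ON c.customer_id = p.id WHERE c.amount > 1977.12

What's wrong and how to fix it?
Bug: Filtering c.amount in WHERE discards the NULL rows produced by LEFT JOIN, turning it into an inner join

Fix: Put 'c.amount > 1977.12' in the JOIN's ON clause instead of WHERE

Corrected query:
SELECT p.name, c.amount FROM customers p LEFT JOIN purchases c ON c.customer_id = p.id AND c.amount > 1977.12

Result:
name  | amount
------+-------
Eve   | NULL  
Bob   | NULL  
Grace | NULL  
Alice | NULL  
Carol | NULL  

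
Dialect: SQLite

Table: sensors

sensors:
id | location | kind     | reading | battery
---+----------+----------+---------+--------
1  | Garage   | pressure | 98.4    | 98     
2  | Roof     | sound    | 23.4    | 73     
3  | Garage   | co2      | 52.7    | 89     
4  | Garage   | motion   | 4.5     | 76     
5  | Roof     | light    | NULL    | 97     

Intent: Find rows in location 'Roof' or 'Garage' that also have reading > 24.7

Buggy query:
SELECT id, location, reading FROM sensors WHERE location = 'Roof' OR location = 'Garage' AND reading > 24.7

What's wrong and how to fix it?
Bug: Without parentheses, AND is evaluated before OR, so the reading filter only applies to the 'Garage' branch

Fix: Add parentheses around the OR so the AND applies to both alternatives

Corrected query:
SELECT id, location, reading FROM sensors WHERE (location = 'Roof' OR location = 'Garage') AND reading > 24.7

Result:
id | location | reading
---+----------+--------
1  | Garage   | 98.4   
3  | Garage   | 52.7   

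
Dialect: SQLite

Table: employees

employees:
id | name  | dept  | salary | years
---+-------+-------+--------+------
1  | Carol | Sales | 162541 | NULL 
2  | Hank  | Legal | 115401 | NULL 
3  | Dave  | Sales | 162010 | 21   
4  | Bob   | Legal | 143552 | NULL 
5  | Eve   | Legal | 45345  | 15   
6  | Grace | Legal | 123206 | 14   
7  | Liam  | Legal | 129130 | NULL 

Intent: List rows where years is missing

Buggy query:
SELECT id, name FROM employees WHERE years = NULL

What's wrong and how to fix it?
Bug: '= NULL' is always unknown in SQL three-valued logic, so no rows match

Fix: Use IS NULL to test for NULL

Corrected query:
SELECT id, name FROM employees WHERE years IS NULL

Result:
id | name 
---+------
1  | Carol
2  | Hank 
4  | Bob  
7  | Liam 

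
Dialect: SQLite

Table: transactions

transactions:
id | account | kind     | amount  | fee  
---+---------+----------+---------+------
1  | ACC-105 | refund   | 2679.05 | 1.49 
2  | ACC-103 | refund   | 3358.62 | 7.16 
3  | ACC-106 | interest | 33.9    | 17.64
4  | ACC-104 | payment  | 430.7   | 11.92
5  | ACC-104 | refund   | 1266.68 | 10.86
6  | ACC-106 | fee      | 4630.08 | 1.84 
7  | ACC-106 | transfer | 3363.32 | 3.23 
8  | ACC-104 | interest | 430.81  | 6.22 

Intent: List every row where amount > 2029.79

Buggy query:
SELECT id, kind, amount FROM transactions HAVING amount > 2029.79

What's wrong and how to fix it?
Bug: This is a non-aggregate query (no GROUP BY, no aggregates), so in SQLite the HAVING clause is invalid here; a row-level condition belongs in WHERE

Fix: Replace HAVING with WHERE since the condition applies to individual rows

Corrected query:
SELECT id, kind, amount FROM transactions WHERE amount > 2029.79

Result:
id | kind     | amount 
---+----------+--------
1  | refund   | 2679.05
2  | refund   | 3358.62
6  | fee      | 4630.08
7  | transfer | 3363.32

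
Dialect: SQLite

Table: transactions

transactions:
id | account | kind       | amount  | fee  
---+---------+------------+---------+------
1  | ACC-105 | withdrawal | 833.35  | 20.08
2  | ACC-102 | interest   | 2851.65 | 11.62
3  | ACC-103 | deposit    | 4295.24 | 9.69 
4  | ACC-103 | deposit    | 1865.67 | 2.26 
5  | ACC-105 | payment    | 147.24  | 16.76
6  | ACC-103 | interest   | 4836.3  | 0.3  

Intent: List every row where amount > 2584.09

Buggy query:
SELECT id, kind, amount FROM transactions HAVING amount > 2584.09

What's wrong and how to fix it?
Bug: HAVING filters the output of aggregation, but this query has no GROUP BY and no aggregate functions, so SQLite rejects it (HAVING clause on a non-aggregate query); the condition here is per row

Fix: Use WHERE for row-level filtering

Corrected query:
SELECT id, kind, amount FROM transactions WHERE amount > 2584.09

Result:
id | kind     | amount 
---+----------+--------
2  | interest | 2851.65
3  | deposit  | 4295.24
6  | interest | 4836.3 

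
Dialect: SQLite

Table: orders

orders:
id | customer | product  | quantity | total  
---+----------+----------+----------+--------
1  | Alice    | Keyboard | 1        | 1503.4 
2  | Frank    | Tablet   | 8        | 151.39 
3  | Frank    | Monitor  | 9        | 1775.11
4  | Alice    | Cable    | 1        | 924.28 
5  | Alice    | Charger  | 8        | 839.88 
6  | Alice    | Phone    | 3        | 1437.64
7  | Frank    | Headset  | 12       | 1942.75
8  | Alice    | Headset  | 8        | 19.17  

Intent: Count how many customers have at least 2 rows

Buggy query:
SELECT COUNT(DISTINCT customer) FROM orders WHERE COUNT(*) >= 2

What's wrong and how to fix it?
Bug: WHERE filters individual rows, not groups, so a group-level COUNT is invalid there

Fix: Use a subquery that GROUPs and filters with HAVING, then count its rows

Corrected query:
SELECT COUNT(*) FROM (SELECT customer FROM orders GROUP BY customer HAVING COUNT(*) >= 2)

Result:
COUNT(*)
--------
2       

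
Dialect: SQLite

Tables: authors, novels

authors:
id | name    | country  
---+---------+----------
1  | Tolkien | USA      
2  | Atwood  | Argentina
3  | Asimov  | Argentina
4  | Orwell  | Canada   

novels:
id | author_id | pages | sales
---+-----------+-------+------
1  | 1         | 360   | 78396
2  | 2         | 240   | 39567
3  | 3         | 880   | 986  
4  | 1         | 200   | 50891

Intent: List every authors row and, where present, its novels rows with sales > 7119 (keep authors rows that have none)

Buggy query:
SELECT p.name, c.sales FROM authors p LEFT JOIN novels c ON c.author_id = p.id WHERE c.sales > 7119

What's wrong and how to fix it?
Bug: A WHERE condition on the right-hand table after LEFT JOIN drops unmatched parents

Fix: Move the right-table condition into the ON clause so unmatched parents are kept

Corrected query:
SELECT p.name, c.sales FROM authors p LEFT JOIN novels c ON c.author_id = p.id AND c.sales > 7119

Result:
name    | sales
--------+------
Tolkien | 50891
Tolkien | 78396
Atwood  | 39567
Asimov  | NULL 
Orwell  | NULL 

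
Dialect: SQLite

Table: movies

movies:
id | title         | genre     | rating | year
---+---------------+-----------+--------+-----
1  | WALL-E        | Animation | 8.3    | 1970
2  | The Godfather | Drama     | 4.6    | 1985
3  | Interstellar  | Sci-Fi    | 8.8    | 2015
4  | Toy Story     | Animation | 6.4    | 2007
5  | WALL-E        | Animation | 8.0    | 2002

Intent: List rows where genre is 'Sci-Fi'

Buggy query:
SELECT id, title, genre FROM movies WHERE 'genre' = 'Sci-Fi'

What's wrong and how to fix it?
Bug: Single quotes denote string literals in SQL; the column name is being compared as a constant string

Fix: Reference the column as genre without single quotes

Corrected query:
SELECT id, title, genre FROM movies WHERE genre = 'Sci-Fi'

Result:
id | title        | genre 
---+--------------+-------
3  | Interstellar | Sci-Fi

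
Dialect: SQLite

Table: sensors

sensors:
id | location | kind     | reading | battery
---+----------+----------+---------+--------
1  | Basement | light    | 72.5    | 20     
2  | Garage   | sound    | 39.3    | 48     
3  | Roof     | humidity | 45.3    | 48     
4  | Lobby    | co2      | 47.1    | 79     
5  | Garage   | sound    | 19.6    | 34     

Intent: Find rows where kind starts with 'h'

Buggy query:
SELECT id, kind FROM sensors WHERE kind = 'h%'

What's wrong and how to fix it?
Bug: '=' compares the literal string including the % character; pattern matching needs LIKE

Fix: Replace '=' with LIKE so 'h%' is treated as a pattern

Corrected query:
SELECT id, kind FROM sensors WHERE kind LIKE 'h%'

Result:
id | kind    
---+---------
3  | humidity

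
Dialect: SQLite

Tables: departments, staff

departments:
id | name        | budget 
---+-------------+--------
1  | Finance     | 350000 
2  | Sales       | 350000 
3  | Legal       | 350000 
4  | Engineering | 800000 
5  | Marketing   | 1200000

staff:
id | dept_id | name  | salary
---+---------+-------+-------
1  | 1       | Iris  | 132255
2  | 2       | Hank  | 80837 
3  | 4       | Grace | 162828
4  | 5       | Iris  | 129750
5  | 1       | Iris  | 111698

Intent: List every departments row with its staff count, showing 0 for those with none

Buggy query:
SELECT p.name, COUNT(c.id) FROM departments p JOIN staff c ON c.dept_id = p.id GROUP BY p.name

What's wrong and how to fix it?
Bug: INNER JOIN drops departments rows that have no matching staff rows

Fix: Use LEFT JOIN so parents without children still appear (COUNT(c.id) gives 0)

Corrected query:
SELECT p.name, COUNT(c.id) FROM departments p LEFT JOIN staff c ON c.dept_id = p.id GROUP BY p.name

Result:
name        | COUNT(c.id)
------------+------------
Engineering | 1          
Finance     | 2          
Legal       | 0          
Marketing   | 1          
Sales       | 1          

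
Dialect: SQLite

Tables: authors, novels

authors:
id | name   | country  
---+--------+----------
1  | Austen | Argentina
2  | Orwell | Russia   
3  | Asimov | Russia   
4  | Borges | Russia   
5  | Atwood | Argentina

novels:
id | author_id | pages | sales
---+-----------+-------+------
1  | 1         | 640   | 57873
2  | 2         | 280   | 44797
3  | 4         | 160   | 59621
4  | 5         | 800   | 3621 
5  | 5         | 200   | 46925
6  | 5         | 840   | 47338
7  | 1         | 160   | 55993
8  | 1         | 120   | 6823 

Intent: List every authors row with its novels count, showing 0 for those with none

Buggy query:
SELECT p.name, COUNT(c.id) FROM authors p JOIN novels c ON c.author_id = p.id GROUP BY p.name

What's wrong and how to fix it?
Bug: INNER JOIN drops authors rows that have no matching novels rows

Fix: Switch to LEFT JOIN to retain unmatched parent rows

Corrected query:
SELECT p.name, COUNT(c.id) FROM authors p LEFT JOIN novels c ON c.author_id = p.id GROUP BY p.name

Result:
name   | COUNT(c.id)
-------+------------
Asimov | 0          
Atwood | 3          
Austen | 3          
Borges | 1          
Orwell | 1          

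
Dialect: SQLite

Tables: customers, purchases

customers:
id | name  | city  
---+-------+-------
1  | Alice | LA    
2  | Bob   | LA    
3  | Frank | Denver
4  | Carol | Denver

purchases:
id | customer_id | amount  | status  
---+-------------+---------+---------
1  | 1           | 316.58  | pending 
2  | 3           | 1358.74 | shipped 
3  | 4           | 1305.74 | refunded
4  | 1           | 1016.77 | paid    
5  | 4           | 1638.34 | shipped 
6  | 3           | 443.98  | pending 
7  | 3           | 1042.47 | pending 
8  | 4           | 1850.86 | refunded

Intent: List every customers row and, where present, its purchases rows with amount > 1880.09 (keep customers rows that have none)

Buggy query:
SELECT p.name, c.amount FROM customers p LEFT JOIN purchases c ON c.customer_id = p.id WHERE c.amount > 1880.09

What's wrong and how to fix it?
Bug: Filtering c.amount in WHERE discards the NULL rows produced by LEFT JOIN, turning it into an inner join

Fix: Put 'c.amount > 1880.09' in the JOIN's ON clause instead of WHERE

Corrected query:
SELECT p.name, c.amount FROM customers p LEFT JOIN purchases c ON c.customer_id = p.id AND c.amount > 1880.09

Result:
name  | amount
------+-------
Alice | NULL  
Bob   | NULL  
Frank | NULL  
Carol | NULL  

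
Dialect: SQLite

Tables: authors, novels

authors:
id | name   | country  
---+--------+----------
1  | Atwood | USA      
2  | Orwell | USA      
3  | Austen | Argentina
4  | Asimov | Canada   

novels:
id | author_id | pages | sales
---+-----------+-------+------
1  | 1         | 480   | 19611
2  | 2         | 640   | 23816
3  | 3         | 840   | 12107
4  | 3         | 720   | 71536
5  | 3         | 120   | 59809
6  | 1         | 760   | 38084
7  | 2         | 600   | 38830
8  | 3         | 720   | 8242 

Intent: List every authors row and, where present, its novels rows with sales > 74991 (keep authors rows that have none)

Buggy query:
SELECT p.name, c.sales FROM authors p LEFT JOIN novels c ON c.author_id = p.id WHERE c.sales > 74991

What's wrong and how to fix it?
Bug: A WHERE condition on the right-hand table after LEFT JOIN drops unmatched parents

Fix: Move the right-table condition into the ON clause so unmatched parents are kept

Corrected query:
SELECT p.name, c.sales FROM authors p LEFT JOIN novels c ON c.author_id = p.id AND c.sales > 74991

Result:
name   | sales
-------+------
Atwood | NULL 
Orwell | NULL 
Austen | NULL 
Asimov | NULL 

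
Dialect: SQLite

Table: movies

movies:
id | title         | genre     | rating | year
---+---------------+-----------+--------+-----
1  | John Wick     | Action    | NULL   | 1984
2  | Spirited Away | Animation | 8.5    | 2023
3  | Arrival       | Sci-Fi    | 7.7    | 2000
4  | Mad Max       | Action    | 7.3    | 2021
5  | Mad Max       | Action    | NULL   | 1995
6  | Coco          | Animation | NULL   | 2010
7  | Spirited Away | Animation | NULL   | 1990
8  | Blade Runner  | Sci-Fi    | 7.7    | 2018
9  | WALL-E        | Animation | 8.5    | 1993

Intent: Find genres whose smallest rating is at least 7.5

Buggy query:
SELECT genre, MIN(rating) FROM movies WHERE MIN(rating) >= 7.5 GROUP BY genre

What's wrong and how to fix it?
Bug: Aggregates like MIN are computed per group after WHERE runs

Fix: Replace WHERE with HAVING after the GROUP BY

Corrected query:
SELECT genre, MIN(rating) FROM movies GROUP BY genre HAVING MIN(rating) >= 7.5

Result:
genre     | MIN(rating)
----------+------------
Animation | 8.5        
Sci-Fi    | 7.7        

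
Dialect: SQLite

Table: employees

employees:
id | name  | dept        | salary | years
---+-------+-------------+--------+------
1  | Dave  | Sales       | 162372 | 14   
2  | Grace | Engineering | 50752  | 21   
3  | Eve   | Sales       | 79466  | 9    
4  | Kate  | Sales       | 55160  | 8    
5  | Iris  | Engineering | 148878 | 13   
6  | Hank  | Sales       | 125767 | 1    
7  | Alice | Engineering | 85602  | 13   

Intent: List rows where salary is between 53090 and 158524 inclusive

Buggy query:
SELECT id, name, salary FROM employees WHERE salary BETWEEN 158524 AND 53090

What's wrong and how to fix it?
Bug: The bounds are reversed; BETWEEN a AND b requires a <= b to match anything

Fix: Write BETWEEN 53090 AND 158524

Corrected query:
SELECT id, name, salary FROM employees WHERE salary BETWEEN 53090 AND 158524

Result:
id | name  | salary
---+-------+-------
3  | Eve   | 79466 
4  | Kate  | 55160 
5  | Iris  | 148878
6  | Hank  | 125767
7  | Alice | 85602 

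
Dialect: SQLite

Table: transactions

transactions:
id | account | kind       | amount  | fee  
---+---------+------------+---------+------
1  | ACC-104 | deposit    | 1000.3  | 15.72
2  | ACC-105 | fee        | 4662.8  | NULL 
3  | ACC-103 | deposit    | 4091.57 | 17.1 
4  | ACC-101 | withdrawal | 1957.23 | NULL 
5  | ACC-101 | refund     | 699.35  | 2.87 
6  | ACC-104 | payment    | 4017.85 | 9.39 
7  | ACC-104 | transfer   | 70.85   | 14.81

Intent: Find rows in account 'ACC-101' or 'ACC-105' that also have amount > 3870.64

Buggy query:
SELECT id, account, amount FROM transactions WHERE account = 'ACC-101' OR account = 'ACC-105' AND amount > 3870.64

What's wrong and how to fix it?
Bug: Without parentheses, AND is evaluated before OR, so the amount filter only applies to the 'ACC-105' branch

Fix: Add parentheses around the OR so the AND applies to both alternatives

Corrected query:
SELECT id, account, amount FROM transactions WHERE (account = 'ACC-101' OR account = 'ACC-105') AND amount > 3870.64

Result:
id | account | amount
---+---------+-------
2  | ACC-105 | 4662.8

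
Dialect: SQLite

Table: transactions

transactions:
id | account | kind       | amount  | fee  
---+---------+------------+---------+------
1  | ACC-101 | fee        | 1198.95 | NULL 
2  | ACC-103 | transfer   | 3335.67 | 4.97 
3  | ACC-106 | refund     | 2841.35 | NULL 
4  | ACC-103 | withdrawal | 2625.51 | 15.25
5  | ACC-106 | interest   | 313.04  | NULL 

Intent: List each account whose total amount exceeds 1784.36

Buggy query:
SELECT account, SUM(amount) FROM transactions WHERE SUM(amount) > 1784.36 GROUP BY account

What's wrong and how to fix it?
Bug: SUM(amount) is an aggregate, but WHERE filters rows before aggregation

Fix: Use HAVING (which filters groups after aggregation) instead of WHERE

Corrected query:
SELECT account, SUM(amount) FROM transactions GROUP BY account HAVING SUM(amount) > 1784.36

Result:
account | SUM(amount)
--------+------------
ACC-103 | 5961.18    
ACC-106 | 3154.39    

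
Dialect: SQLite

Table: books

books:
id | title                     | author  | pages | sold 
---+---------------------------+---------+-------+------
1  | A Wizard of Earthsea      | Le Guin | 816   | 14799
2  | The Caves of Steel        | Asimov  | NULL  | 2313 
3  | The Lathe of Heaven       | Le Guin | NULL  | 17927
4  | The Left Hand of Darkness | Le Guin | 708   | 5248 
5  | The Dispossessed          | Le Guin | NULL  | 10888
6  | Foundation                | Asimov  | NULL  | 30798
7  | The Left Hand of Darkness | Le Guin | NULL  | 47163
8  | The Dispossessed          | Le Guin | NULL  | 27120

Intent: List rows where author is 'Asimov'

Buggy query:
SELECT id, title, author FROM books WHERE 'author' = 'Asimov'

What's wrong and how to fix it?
Bug: 'author' in single quotes is a string literal, not the column; the comparison is literal-vs-literal and never true

Fix: Reference the column as author without single quotes

Corrected query:
SELECT id, title, author FROM books WHERE author = 'Asimov'

Result:
id | title              | author
---+--------------------+-------
2  | The Caves of Steel | Asimov
6  | Foundation         | Asimov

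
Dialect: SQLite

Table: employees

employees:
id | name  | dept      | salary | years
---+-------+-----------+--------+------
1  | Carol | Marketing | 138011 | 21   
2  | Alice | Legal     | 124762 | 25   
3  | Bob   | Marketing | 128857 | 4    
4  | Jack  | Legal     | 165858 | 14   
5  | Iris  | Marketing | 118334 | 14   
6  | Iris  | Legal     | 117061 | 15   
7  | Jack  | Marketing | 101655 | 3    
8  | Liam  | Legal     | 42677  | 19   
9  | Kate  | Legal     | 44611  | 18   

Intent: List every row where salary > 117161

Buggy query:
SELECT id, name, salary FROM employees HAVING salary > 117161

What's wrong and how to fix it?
Bug: HAVING filters the output of aggregation, but this query has no GROUP BY and no aggregate functions, so SQLite rejects it (HAVING clause on a non-aggregate query); the condition here is per row

Fix: Use WHERE for row-level filtering

Corrected query:
SELECT id, name, salary FROM employees WHERE salary > 117161

Result:
id | name  | salary
---+-------+-------
1  | Carol | 138011
2  | Alice | 124762
3  | Bob   | 128857
4  | Jack  | 165858
5  | Iris  | 118334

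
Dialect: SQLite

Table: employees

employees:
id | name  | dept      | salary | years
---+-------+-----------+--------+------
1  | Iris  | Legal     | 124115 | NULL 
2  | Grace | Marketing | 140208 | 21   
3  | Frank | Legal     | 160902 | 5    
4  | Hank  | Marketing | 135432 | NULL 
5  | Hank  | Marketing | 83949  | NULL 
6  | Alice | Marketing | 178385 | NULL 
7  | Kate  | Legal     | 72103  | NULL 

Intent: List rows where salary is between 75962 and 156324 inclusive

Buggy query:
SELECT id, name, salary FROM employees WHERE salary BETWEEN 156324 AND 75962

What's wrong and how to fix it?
Bug: The bounds are reversed; BETWEEN a AND b requires a <= b to match anything

Fix: Swap the bounds so the smaller value comes first

Corrected query:
SELECT id, name, salary FROM employees WHERE salary BETWEEN 75962 AND 156324

Result:
id | name  | salary
---+-------+-------
1  | Iris  | 124115
2  | Grace | 140208
4  | Hank  | 135432
5  | Hank  | 83949 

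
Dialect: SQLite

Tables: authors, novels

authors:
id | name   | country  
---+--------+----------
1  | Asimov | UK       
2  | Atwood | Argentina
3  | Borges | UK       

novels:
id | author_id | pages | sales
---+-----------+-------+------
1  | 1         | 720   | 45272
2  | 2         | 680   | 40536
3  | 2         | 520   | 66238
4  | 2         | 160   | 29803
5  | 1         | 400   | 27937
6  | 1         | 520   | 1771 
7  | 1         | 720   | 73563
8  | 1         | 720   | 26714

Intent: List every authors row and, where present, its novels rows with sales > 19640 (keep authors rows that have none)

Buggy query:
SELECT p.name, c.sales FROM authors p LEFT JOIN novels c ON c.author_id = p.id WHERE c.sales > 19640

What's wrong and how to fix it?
Bug: Filtering c.sales in WHERE discards the NULL rows produced by LEFT JOIN, turning it into an inner join

Fix: Put 'c.sales > 19640' in the JOIN's ON clause instead of WHERE

Corrected query:
SELECT p.name, c.sales FROM authors p LEFT JOIN novels c ON c.author_id = p.id AND c.sales > 19640

Result:
name   | sales
-------+------
Asimov | 26714
Asimov | 27937
Asimov | 45272
Asimov | 73563
Atwood | 29803
Atwood | 40536
Atwood | 66238
Borges | NULL 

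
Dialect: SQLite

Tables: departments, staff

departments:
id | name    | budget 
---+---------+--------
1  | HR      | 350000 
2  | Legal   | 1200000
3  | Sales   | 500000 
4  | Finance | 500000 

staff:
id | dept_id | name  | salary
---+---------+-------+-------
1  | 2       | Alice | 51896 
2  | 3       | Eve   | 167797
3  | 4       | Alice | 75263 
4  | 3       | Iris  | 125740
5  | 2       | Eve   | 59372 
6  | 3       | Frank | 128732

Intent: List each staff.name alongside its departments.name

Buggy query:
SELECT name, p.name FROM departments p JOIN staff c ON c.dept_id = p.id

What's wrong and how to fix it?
Bug: Both tables have a 'name' column; the unqualified reference is ambiguous

Fix: Prefix ambiguous columns with the table alias

Corrected query:
SELECT c.name, p.name FROM departments p JOIN staff c ON c.dept_id = p.id

Result:
name  | name   
------+--------
Alice | Legal  
Eve   | Sales  
Alice | Finance
Iris  | Sales  
Eve   | Legal  
Frank | Sales  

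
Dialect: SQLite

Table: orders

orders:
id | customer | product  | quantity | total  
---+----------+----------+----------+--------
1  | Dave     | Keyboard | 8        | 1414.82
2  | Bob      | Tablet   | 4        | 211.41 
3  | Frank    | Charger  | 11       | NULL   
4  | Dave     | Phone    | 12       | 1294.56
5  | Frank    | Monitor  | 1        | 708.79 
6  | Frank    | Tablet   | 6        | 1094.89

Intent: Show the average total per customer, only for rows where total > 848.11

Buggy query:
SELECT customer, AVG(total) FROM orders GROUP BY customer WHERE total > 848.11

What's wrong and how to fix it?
Bug: WHERE cannot follow GROUP BY

Fix: Place WHERE between FROM and GROUP BY

Corrected query:
SELECT customer, AVG(total) FROM orders WHERE total > 848.11 GROUP BY customer

Result:
customer | AVG(total)
---------+-----------
Dave     | 1354.69   
Frank    | 1094.89   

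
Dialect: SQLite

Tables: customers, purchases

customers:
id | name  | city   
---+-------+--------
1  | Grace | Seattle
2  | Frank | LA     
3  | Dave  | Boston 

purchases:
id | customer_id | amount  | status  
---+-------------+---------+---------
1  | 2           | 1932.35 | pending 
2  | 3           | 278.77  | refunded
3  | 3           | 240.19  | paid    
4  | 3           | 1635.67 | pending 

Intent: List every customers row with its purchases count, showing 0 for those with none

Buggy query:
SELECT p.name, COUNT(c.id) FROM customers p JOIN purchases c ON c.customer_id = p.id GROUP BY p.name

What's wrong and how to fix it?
Bug: INNER JOIN drops customers rows that have no matching purchases rows

Fix: Switch to LEFT JOIN to retain unmatched parent rows

Corrected query:
SELECT p.name, COUNT(c.id) FROM customers p LEFT JOIN purchases c ON c.customer_id = p.id GROUP BY p.name

Result:
name  | COUNT(c.id)
------+------------
Dave  | 3          
Frank | 1          
Grace | 0          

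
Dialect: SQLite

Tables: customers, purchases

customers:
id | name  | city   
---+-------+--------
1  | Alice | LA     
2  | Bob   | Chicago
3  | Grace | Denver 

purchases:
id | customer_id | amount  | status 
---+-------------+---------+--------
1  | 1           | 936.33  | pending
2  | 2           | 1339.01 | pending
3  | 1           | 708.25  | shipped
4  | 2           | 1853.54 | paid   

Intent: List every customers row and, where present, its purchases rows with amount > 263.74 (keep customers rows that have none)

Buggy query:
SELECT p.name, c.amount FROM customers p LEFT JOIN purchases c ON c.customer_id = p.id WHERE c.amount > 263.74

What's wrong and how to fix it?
Bug: A WHERE condition on the right-hand table after LEFT JOIN drops unmatched parents

Fix: Move the right-table condition into the ON clause so unmatched parents are kept

Corrected query:
SELECT p.name, c.amount FROM customers p LEFT JOIN purchases c ON c.customer_id = p.id AND c.amount > 263.74

Result:
name  | amount 
------+--------
Alice | 708.25 
Alice | 936.33 
Bob   | 1339.01
Bob   | 1853.54
Grace | NULL   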